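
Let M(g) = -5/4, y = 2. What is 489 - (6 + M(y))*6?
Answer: 921/2 ≈ 460.50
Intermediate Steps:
M(g) = -5/4 (M(g) = -5*¼ = -5/4)
489 - (6 + M(y))*6 = 489 - (6 - 5/4)*6 = 489 - 19*6/4 = 489 - 1*57/2 = 489 - 57/2 = 921/2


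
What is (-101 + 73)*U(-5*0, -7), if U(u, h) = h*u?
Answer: 0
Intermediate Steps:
(-101 + 73)*U(-5*0, -7) = (-101 + 73)*(-(-35)*0) = -(-196)*0 = -28*0 = 0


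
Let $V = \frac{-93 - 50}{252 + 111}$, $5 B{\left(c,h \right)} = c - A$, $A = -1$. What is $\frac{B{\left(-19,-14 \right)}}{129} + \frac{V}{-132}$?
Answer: $- \frac{23341}{936540} \approx -0.024923$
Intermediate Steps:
$B{\left(c,h \right)} = \frac{1}{5} + \frac{c}{5}$ ($B{\left(c,h \right)} = \frac{c - -1}{5} = \frac{c + 1}{5} = \frac{1 + c}{5} = \frac{1}{5} + \frac{c}{5}$)
$V = - \frac{13}{33}$ ($V = - \frac{143}{363} = \left(-143\right) \frac{1}{363} = - \frac{13}{33} \approx -0.39394$)
$\frac{B{\left(-19,-14 \right)}}{129} + \frac{V}{-132} = \frac{\frac{1}{5} + \frac{1}{5} \left(-19\right)}{129} - \frac{13}{33 \left(-132\right)} = \left(\frac{1}{5} - \frac{19}{5}\right) \frac{1}{129} - - \frac{13}{4356} = \left(- \frac{18}{5}\right) \frac{1}{129} + \frac{13}{4356} = - \frac{6}{215} + \frac{13}{4356} = - \frac{23341}{936540}$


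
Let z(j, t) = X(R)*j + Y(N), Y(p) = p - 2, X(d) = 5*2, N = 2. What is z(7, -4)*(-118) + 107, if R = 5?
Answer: -8153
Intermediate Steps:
X(d) = 10
Y(p) = -2 + p
z(j, t) = 10*j (z(j, t) = 10*j + (-2 + 2) = 10*j + 0 = 10*j)
z(7, -4)*(-118) + 107 = (10*7)*(-118) + 107 = 70*(-118) + 107 = -8260 + 107 = -8153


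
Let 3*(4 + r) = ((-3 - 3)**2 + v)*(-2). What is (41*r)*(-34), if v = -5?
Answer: 103156/3 ≈ 34385.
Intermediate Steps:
r = -74/3 (r = -4 + (((-3 - 3)**2 - 5)*(-2))/3 = -4 + (((-6)**2 - 5)*(-2))/3 = -4 + ((36 - 5)*(-2))/3 = -4 + (31*(-2))/3 = -4 + (1/3)*(-62) = -4 - 62/3 = -74/3 ≈ -24.667)
(41*r)*(-34) = (41*(-74/3))*(-34) = -3034/3*(-34) = 103156/3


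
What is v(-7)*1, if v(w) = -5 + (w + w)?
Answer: -19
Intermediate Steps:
v(w) = -5 + 2*w
v(-7)*1 = (-5 + 2*(-7))*1 = (-5 - 14)*1 = -19*1 = -19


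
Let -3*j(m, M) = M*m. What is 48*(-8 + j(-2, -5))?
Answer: -544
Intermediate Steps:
j(m, M) = -M*m/3
48*(-8 + j(-2, -5)) = 48*(-8 - 1/3*(-5)*(-2)) = 48*(-8 - 10/3) = 48*(-34/3) = -544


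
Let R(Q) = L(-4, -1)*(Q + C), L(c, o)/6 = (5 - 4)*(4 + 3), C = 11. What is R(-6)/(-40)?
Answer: -21/4 ≈ -5.2500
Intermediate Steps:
L(c, o) = 42 (L(c, o) = 6*((5 - 4)*(4 + 3)) = 6*(1*7) = 6*7 = 42)
R(Q) = 462 + 42*Q (R(Q) = 42*(Q + 11) = 42*(11 + Q) = 462 + 42*Q)
R(-6)/(-40) = (462 + 42*(-6))/(-40) = (462 - 252)*(-1/40) = 210*(-1/40) = -21/4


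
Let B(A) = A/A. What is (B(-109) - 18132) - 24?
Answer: -18155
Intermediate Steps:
B(A) = 1
(B(-109) - 18132) - 24 = (1 - 18132) - 24 = -18131 - 24 = -18155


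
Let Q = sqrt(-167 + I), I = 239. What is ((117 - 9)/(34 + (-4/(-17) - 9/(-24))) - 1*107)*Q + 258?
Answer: 258 - 325974*sqrt(2)/523 ≈ -623.45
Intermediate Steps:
Q = 6*sqrt(2) (Q = sqrt(-167 + 239) = sqrt(72) = 6*sqrt(2) ≈ 8.4853)
((117 - 9)/(34 + (-4/(-17) - 9/(-24))) - 1*107)*Q + 258 = ((117 - 9)/(34 + (-4/(-17) - 9/(-24))) - 1*107)*(6*sqrt(2)) + 258 = (108/(34 + (-4*(-1/17) - 9*(-1/24))) - 107)*(6*sqrt(2)) + 258 = (108/(34 + (4/17 + 3/8)) - 107)*(6*sqrt(2)) + 258 = (108/(34 + 83/136) - 107)*(6*sqrt(2)) + 258 = (108/(4707/136) - 107)*(6*sqrt(2)) + 258 = (108*(136/4707) - 107)*(6*sqrt(2)) + 258 = (1632/523 - 107)*(6*sqrt(2)) + 258 = -325974*sqrt(2)/523 + 258 = 258 - 325974*sqrt(2)/523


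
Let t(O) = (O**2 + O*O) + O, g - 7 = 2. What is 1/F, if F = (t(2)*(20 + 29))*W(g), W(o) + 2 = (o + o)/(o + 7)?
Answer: -4/1715 ≈ -0.0023324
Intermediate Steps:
g = 9 (g = 7 + 2 = 9)
W(o) = -2 + 2*o/(7 + o) (W(o) = -2 + (o + o)/(o + 7) = -2 + (2*o)/(7 + o) = -2 + 2*o/(7 + o))
t(O) = O + 2*O**2 (t(O) = (O**2 + O**2) + O = 2*O**2 + O = O + 2*O**2)
F = -1715/4 (F = ((2*(1 + 2*2))*(20 + 29))*(-14/(7 + 9)) = ((2*(1 + 4))*49)*(-14/16) = ((2*5)*49)*(-14*1/16) = (10*49)*(-7/8) = 490*(-7/8) = -1715/4 ≈ -428.75)
1/F = 1/(-1715/4) = -4/1715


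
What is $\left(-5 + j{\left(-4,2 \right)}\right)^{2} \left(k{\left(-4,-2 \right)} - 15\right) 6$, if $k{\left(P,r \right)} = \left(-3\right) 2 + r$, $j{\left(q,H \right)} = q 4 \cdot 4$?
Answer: $-657018$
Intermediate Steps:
$j{\left(q,H \right)} = 16 q$ ($j{\left(q,H \right)} = 4 q 4 = 16 q$)
$k{\left(P,r \right)} = -6 + r$
$\left(-5 + j{\left(-4,2 \right)}\right)^{2} \left(k{\left(-4,-2 \right)} - 15\right) 6 = \left(-5 + 16 \left(-4\right)\right)^{2} \left(\left(-6 - 2\right) - 15\right) 6 = \left(-5 - 64\right)^{2} \left(-8 - 15\right) 6 = \left(-69\right)^{2} \left(-23\right) 6 = 4761 \left(-23\right) 6 = \left(-109503\right) 6 = -657018$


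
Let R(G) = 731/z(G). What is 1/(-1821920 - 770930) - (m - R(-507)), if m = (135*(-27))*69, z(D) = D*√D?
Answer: 652114739249/2592850 + 731*I*√3/19773 ≈ 2.5151e+5 + 0.064033*I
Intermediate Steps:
z(D) = D^(3/2)
R(G) = 731/G^(3/2) (R(G) = 731/(G^(3/2)) = 731/G^(3/2))
m = -251505 (m = -3645*69 = -251505)
1/(-1821920 - 770930) - (m - R(-507)) = 1/(-1821920 - 770930) - (-251505 - 731/(-507)^(3/2)) = 1/(-2592850) - (-251505 - 731*I*√3/19773) = -1/2592850 - (-251505 - 731*I*√3/19773) = -1/2592850 + (251505 + 731*I*√3/19773) = 652114739249/2592850 + 731*I*√3/19773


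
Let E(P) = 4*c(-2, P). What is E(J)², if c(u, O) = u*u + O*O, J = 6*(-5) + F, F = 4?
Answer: 7398400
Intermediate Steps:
J = -26 (J = 6*(-5) + 4 = -30 + 4 = -26)
c(u, O) = O² + u² (c(u, O) = u² + O² = O² + u²)
E(P) = 16 + 4*P² (E(P) = 4*(P² + (-2)²) = 4*(P² + 4) = 4*(4 + P²) = 16 + 4*P²)
E(J)² = (16 + 4*(-26)²)² = (16 + 4*676)² = (16 + 2704)² = 2720² = 7398400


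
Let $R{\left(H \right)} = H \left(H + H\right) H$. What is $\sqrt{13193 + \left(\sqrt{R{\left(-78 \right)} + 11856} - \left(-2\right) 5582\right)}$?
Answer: $\sqrt{24357 + 4 i \sqrt{58578}} \approx 156.1 + 3.101 i$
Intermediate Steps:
$R{\left(H \right)} = 2 H^{3}$ ($R{\left(H \right)} = H 2 H H = 2 H^{2} H = 2 H^{3}$)
$\sqrt{13193 + \left(\sqrt{R{\left(-78 \right)} + 11856} - \left(-2\right) 5582\right)} = \sqrt{13193 + \left(\sqrt{2 \left(-78\right)^{3} + 11856} - \left(-2\right) 5582\right)} = \sqrt{13193 + \left(\sqrt{2 \left(-474552\right) + 11856} - -11164\right)} = \sqrt{13193 + \left(\sqrt{-949104 + 11856} + 11164\right)} = \sqrt{13193 + \left(\sqrt{-937248} + 11164\right)} = \sqrt{13193 + \left(4 i \sqrt{58578} + 11164\right)} = \sqrt{13193 + \left(11164 + 4 i \sqrt{58578}\right)} = \sqrt{24357 + 4 i \sqrt{58578}}$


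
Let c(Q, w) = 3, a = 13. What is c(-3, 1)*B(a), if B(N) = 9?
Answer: 27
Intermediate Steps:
c(-3, 1)*B(a) = 3*9 = 27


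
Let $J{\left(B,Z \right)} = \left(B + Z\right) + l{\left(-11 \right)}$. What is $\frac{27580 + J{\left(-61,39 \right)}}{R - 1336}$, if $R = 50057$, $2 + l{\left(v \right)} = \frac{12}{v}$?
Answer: $\frac{303104}{535931} \approx 0.56557$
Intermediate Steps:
$l{\left(v \right)} = -2 + \frac{12}{v}$
$J{\left(B,Z \right)} = - \frac{34}{11} + B + Z$ ($J{\left(B,Z \right)} = \left(B + Z\right) - \left(2 - \frac{12}{-11}\right) = \left(B + Z\right) + \left(-2 + 12 \left(- \frac{1}{11}\right)\right) = \left(B + Z\right) - \frac{34}{11} = - \frac{34}{11} + B + Z$)
$\frac{27580 + J{\left(-61,39 \right)}}{R - 1336} = \frac{27580 - \frac{276}{11}}{50057 - 1336} = \frac{27580 - \frac{276}{11}}{48721} = \frac{303104}{11} \cdot \frac{1}{48721} = \frac{303104}{535931}$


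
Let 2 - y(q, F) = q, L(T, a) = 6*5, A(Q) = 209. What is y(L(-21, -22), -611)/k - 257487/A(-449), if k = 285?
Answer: -3862613/3135 ≈ -1232.1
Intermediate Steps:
L(T, a) = 30
y(q, F) = 2 - q
y(L(-21, -22), -611)/k - 257487/A(-449) = (2 - 1*30)/285 - 257487/209 = (2 - 30)*(1/285) - 257487*1/209 = -28*1/285 - 257487/209 = -28/285 - 257487/209 = -3862613/3135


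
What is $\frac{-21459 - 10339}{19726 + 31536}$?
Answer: $- \frac{15899}{25631} \approx -0.6203$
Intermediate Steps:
$\frac{-21459 - 10339}{19726 + 31536} = - \frac{31798}{51262} = \left(-31798\right) \frac{1}{51262} = - \frac{15899}{25631}$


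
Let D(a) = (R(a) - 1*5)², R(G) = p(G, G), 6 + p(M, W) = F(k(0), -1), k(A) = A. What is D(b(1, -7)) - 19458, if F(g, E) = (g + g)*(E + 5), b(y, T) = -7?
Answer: -19337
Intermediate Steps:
F(g, E) = 2*g*(5 + E) (F(g, E) = (2*g)*(5 + E) = 2*g*(5 + E))
p(M, W) = -6 (p(M, W) = -6 + 2*0*(5 - 1) = -6 + 2*0*4 = -6 + 0 = -6)
R(G) = -6
D(a) = 121 (D(a) = (-6 - 1*5)² = (-6 - 5)² = (-11)² = 121)
D(b(1, -7)) - 19458 = 121 - 19458 = -19337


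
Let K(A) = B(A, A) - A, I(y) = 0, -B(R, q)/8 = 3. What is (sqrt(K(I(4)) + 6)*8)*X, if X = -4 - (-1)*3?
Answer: -24*I*sqrt(2) ≈ -33.941*I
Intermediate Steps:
B(R, q) = -24 (B(R, q) = -8*3 = -24)
K(A) = -24 - A
X = -1 (X = -4 - 1*(-3) = -4 + 3 = -1)
(sqrt(K(I(4)) + 6)*8)*X = (sqrt((-24 - 1*0) + 6)*8)*(-1) = (sqrt((-24 + 0) + 6)*8)*(-1) = (sqrt(-24 + 6)*8)*(-1) = (sqrt(-18)*8)*(-1) = ((3*I*sqrt(2))*8)*(-1) = (24*I*sqrt(2))*(-1) = -24*I*sqrt(2)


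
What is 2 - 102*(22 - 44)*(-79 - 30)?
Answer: -244594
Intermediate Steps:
2 - 102*(22 - 44)*(-79 - 30) = 2 - (-2244)*(-109) = 2 - 102*2398 = 2 - 244596 = -244594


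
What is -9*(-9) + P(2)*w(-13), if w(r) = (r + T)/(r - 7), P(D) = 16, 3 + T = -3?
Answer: 481/5 ≈ 96.200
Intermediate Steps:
T = -6 (T = -3 - 3 = -6)
w(r) = (-6 + r)/(-7 + r) (w(r) = (r - 6)/(r - 7) = (-6 + r)/(-7 + r))
-9*(-9) + P(2)*w(-13) = -9*(-9) + 16*((-6 - 13)/(-7 - 13)) = 81 + 16*(-19/(-20)) = 81 + 16*(-1/20*(-19)) = 81 + 16*(19/20) = 81 + 76/5 = 481/5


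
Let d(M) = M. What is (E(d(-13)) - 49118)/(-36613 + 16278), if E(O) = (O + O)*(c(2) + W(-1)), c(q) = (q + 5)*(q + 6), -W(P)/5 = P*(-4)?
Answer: 50054/20335 ≈ 2.4615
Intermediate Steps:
W(P) = 20*P (W(P) = -5*P*(-4) = -(-20)*P = 20*P)
c(q) = (5 + q)*(6 + q)
E(O) = 72*O (E(O) = (O + O)*((30 + 2² + 11*2) + 20*(-1)) = (2*O)*((30 + 4 + 22) - 20) = (2*O)*(56 - 20) = (2*O)*36 = 72*O)
(E(d(-13)) - 49118)/(-36613 + 16278) = (72*(-13) - 49118)/(-36613 + 16278) = (-936 - 49118)/(-20335) = -50054*(-1/20335) = 50054/20335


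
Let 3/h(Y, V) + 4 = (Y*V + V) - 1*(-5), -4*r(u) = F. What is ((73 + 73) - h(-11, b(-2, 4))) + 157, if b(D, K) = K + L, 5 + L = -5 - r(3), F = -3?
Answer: 41505/137 ≈ 302.96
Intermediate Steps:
r(u) = ¾ (r(u) = -¼*(-3) = ¾)
L = -43/4 (L = -5 + (-5 - 1*¾) = -5 + (-5 - ¾) = -5 - 23/4 = -43/4 ≈ -10.750)
b(D, K) = -43/4 + K (b(D, K) = K - 43/4 = -43/4 + K)
h(Y, V) = 3/(1 + V + V*Y) (h(Y, V) = 3/(-4 + ((Y*V + V) - 1*(-5))) = 3/(-4 + ((V*Y + V) + 5)) = 3/(-4 + ((V + V*Y) + 5)) = 3/(-4 + (5 + V + V*Y)) = 3/(1 + V + V*Y))
((73 + 73) - h(-11, b(-2, 4))) + 157 = ((73 + 73) - 3/(1 + (-43/4 + 4) + (-43/4 + 4)*(-11))) + 157 = (146 - 3/(1 - 27/4 - 27/4*(-11))) + 157 = (146 - 3/(1 - 27/4 + 297/4)) + 157 = (146 - 3/137/2) + 157 = (146 - 3*2/137) + 157 = (146 - 1*6/137) + 157 = (146 - 6/137) + 157 = 19996/137 + 157 = 41505/137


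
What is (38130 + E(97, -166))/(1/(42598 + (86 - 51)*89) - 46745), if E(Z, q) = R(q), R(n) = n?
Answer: -433862083/534213546 ≈ -0.81215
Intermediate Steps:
E(Z, q) = q
(38130 + E(97, -166))/(1/(42598 + (86 - 51)*89) - 46745) = (38130 - 166)/(1/(42598 + (86 - 51)*89) - 46745) = 37964/(1/(42598 + 35*89) - 46745) = 37964/(1/(42598 + 3115) - 46745) = 37964/(1/45713 - 46745) = 37964/(-2136854184/45713) = 37964*(-45713/2136854184) = -433862083/534213546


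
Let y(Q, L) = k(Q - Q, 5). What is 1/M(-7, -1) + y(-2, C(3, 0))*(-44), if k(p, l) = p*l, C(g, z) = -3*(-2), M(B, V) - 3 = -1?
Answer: ½ ≈ 0.50000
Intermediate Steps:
M(B, V) = 2 (M(B, V) = 3 - 1 = 2)
C(g, z) = 6
k(p, l) = l*p
y(Q, L) = 0 (y(Q, L) = 5*(Q - Q) = 5*0 = 0)
1/M(-7, -1) + y(-2, C(3, 0))*(-44) = 1/2 + 0*(-44) = ½ + 0 = ½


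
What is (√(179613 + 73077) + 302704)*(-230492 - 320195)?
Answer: -166695157648 - 550687*√252690 ≈ -1.6697e+11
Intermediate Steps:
(√(179613 + 73077) + 302704)*(-230492 - 320195) = (√252690 + 302704)*(-550687) = (302704 + √252690)*(-550687) = -166695157648 - 550687*√252690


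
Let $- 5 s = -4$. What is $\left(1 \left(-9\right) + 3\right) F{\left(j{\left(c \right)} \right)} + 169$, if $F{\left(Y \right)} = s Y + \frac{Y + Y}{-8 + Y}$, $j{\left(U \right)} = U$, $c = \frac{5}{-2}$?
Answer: $\frac{1247}{7} \approx 178.14$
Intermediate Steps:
$c = - \frac{5}{2}$ ($c = 5 \left(- \frac{1}{2}\right) = - \frac{5}{2} \approx -2.5$)
$s = \frac{4}{5}$ ($s = \left(- \frac{1}{5}\right) \left(-4\right) = \frac{4}{5} \approx 0.8$)
$F{\left(Y \right)} = \frac{4 Y}{5} + \frac{2 Y}{-8 + Y}$ ($F{\left(Y \right)} = \frac{4 Y}{5} + \frac{Y + Y}{-8 + Y} = \frac{4 Y}{5} + \frac{2 Y}{-8 + Y}$)
$\left(1 \left(-9\right) + 3\right) F{\left(j{\left(c \right)} \right)} + 169 = \left(1 \left(-9\right) + 3\right) \frac{2}{5} \left(- \frac{5}{2}\right) \frac{1}{-8 - \frac{5}{2}} \left(-11 + 2 \left(- \frac{5}{2}\right)\right) + 169 = \left(-9 + 3\right) \frac{2}{5} \left(- \frac{5}{2}\right) \frac{1}{- \frac{21}{2}} \left(-11 - 5\right) + 169 = - 6 \cdot \frac{2}{5} \left(- \frac{5}{2}\right) \left(- \frac{2}{21}\right) \left(-16\right) + 169 = \left(-6\right) \left(- \frac{32}{21}\right) + 169 = \frac{64}{7} + 169 = \frac{1247}{7}$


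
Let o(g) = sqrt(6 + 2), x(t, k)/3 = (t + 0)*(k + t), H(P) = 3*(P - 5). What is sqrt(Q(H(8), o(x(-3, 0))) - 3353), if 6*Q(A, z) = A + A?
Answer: 5*I*sqrt(134) ≈ 57.879*I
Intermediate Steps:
H(P) = -15 + 3*P (H(P) = 3*(-5 + P) = -15 + 3*P)
x(t, k) = 3*t*(k + t) (x(t, k) = 3*((t + 0)*(k + t)) = 3*(t*(k + t)) = 3*t*(k + t))
o(g) = 2*sqrt(2) (o(g) = sqrt(8) = 2*sqrt(2))
Q(A, z) = A/3 (Q(A, z) = (A + A)/6 = (2*A)/6 = A/3)
sqrt(Q(H(8), o(x(-3, 0))) - 3353) = sqrt((-15 + 3*8)/3 - 3353) = sqrt((-15 + 24)/3 - 3353) = sqrt((1/3)*9 - 3353) = sqrt(3 - 3353) = sqrt(-3350) = 5*I*sqrt(134)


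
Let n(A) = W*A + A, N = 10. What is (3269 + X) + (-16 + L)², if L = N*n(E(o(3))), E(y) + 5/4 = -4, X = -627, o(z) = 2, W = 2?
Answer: 130977/4 ≈ 32744.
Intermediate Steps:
E(y) = -21/4 (E(y) = -5/4 - 4 = -21/4)
n(A) = 3*A (n(A) = 2*A + A = 3*A)
L = -315/2 (L = 10*(3*(-21/4)) = 10*(-63/4) = -315/2 ≈ -157.50)
(3269 + X) + (-16 + L)² = (3269 - 627) + (-16 - 315/2)² = 2642 + (-347/2)² = 2642 + 120409/4 = 130977/4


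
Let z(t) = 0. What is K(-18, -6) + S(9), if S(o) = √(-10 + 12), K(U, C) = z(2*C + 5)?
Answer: √2 ≈ 1.4142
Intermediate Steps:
K(U, C) = 0
S(o) = √2
K(-18, -6) + S(9) = 0 + √2 = √2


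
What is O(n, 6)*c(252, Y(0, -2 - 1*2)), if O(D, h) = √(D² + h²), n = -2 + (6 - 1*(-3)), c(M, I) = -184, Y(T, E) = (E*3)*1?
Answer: -184*√85 ≈ -1696.4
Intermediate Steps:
Y(T, E) = 3*E (Y(T, E) = (3*E)*1 = 3*E)
n = 7 (n = -2 + (6 + 3) = -2 + 9 = 7)
O(n, 6)*c(252, Y(0, -2 - 1*2)) = √(7² + 6²)*(-184) = √(49 + 36)*(-184) = √85*(-184) = -184*√85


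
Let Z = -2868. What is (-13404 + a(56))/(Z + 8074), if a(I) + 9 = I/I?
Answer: -6706/2603 ≈ -2.5763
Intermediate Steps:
a(I) = -8 (a(I) = -9 + I/I = -9 + 1 = -8)
(-13404 + a(56))/(Z + 8074) = (-13404 - 8)/(-2868 + 8074) = -13412/5206 = -13412*1/5206 = -6706/2603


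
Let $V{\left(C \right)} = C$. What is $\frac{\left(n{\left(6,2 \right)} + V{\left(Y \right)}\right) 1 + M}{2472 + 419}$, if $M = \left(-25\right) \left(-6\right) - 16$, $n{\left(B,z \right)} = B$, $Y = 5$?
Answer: $\frac{145}{2891} \approx 0.050156$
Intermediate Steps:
$M = 134$ ($M = 150 - 16 = 134$)
$\frac{\left(n{\left(6,2 \right)} + V{\left(Y \right)}\right) 1 + M}{2472 + 419} = \frac{\left(6 + 5\right) 1 + 134}{2472 + 419} = \frac{11 \cdot 1 + 134}{2891} = \left(11 + 134\right) \frac{1}{2891} = 145 \cdot \frac{1}{2891} = \frac{145}{2891}$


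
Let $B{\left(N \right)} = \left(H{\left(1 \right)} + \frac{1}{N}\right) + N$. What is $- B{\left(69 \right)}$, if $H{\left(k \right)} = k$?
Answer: $- \frac{4831}{69} \approx -70.015$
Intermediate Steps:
$B{\left(N \right)} = 1 + N + \frac{1}{N}$ ($B{\left(N \right)} = \left(1 + \frac{1}{N}\right) + N = 1 + N + \frac{1}{N}$)
$- B{\left(69 \right)} = - (1 + 69 + \frac{1}{69}) = \left(-1\right) \frac{4831}{69} = - \frac{4831}{69}$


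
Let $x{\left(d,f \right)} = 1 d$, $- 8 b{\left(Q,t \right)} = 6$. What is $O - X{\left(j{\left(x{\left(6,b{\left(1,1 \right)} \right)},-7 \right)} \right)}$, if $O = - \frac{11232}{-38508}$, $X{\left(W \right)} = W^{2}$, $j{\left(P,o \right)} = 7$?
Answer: $- \frac{156305}{3209} \approx -48.708$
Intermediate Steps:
$b{\left(Q,t \right)} = - \frac{3}{4}$ ($b{\left(Q,t \right)} = \left(- \frac{1}{8}\right) 6 = - \frac{3}{4}$)
$x{\left(d,f \right)} = d$
$O = \frac{936}{3209}$ ($O = \left(-11232\right) \left(- \frac{1}{38508}\right) = \frac{936}{3209} \approx 0.29168$)
$O - X{\left(j{\left(x{\left(6,b{\left(1,1 \right)} \right)},-7 \right)} \right)} = \frac{936}{3209} - 7^{2} = \frac{936}{3209} - 49 = - \frac{156305}{3209}$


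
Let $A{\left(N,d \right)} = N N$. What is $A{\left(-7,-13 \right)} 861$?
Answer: $42189$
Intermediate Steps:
$A{\left(N,d \right)} = N^{2}$
$A{\left(-7,-13 \right)} 861 = \left(-7\right)^{2} \cdot 861 = 49 \cdot 861 = 42189$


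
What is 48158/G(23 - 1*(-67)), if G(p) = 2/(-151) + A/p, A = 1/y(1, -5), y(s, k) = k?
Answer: -3272336100/1051 ≈ -3.1135e+6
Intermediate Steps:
A = -⅕ (A = 1/(-5) = -⅕ ≈ -0.20000)
G(p) = -2/151 - 1/(5*p) (G(p) = 2/(-151) - 1/(5*p) = 2*(-1/151) - 1/(5*p) = -2/151 - 1/(5*p))
48158/G(23 - 1*(-67)) = 48158/(((-151 - 10*(23 - 1*(-67)))/(755*(23 - 1*(-67))))) = 48158/(((-151 - 10*(23 + 67))/(755*(23 + 67)))) = 48158/(((1/755)*(-151 - 10*90)/90)) = 48158/(((1/755)*(1/90)*(-151 - 900))) = 48158/(((1/755)*(1/90)*(-1051))) = 48158/(-1051/67950) = 48158*(-67950/1051) = -3272336100/1051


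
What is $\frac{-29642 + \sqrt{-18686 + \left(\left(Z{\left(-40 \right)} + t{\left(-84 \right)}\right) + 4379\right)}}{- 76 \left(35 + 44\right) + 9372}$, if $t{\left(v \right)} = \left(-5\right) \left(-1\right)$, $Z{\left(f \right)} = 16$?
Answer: $- \frac{14821}{1684} + \frac{i \sqrt{14286}}{3368} \approx -8.8011 + 0.035488 i$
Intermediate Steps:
$t{\left(v \right)} = 5$
$\frac{-29642 + \sqrt{-18686 + \left(\left(Z{\left(-40 \right)} + t{\left(-84 \right)}\right) + 4379\right)}}{- 76 \left(35 + 44\right) + 9372} = \frac{-29642 + \sqrt{-18686 + \left(\left(16 + 5\right) + 4379\right)}}{- 76 \left(35 + 44\right) + 9372} = \frac{-29642 + \sqrt{-18686 + \left(21 + 4379\right)}}{\left(-76\right) 79 + 9372} = \frac{-29642 + \sqrt{-18686 + 4400}}{-6004 + 9372} = \frac{-29642 + \sqrt{-14286}}{3368} = \left(-29642 + i \sqrt{14286}\right) \frac{1}{3368} = - \frac{14821}{1684} + \frac{i \sqrt{14286}}{3368}$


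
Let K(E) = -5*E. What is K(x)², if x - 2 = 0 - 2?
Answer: 0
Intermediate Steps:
x = 0 (x = 2 + (0 - 2) = 2 - 2 = 0)
K(x)² = (-5*0)² = 0² = 0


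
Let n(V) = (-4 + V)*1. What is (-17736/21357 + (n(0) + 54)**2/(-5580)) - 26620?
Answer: -1958341109/73563 ≈ -26621.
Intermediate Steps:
n(V) = -4 + V
(-17736/21357 + (n(0) + 54)**2/(-5580)) - 26620 = (-17736/21357 + ((-4 + 0) + 54)**2/(-5580)) - 26620 = (-17736*1/21357 + (-4 + 54)**2*(-1/5580)) - 26620 = (-5912/7119 + 50**2*(-1/5580)) - 26620 = (-5912/7119 + 2500*(-1/5580)) - 26620 = (-5912/7119 - 125/279) - 26620 = -94049/73563 - 26620 = -1958341109/73563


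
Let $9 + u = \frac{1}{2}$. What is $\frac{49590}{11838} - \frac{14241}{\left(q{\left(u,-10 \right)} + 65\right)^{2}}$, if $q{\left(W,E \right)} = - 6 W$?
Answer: $\frac{83116347}{26548688} \approx 3.1307$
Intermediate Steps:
$u = - \frac{17}{2}$ ($u = -9 + \frac{1}{2} = - \frac{17}{2} \approx -8.5$)
$\frac{49590}{11838} - \frac{14241}{\left(q{\left(u,-10 \right)} + 65\right)^{2}} = \frac{49590}{11838} - \frac{14241}{\left(\left(-6\right) \left(- \frac{17}{2}\right) + 65\right)^{2}} = 49590 \cdot \frac{1}{11838} - \frac{14241}{\left(51 + 65\right)^{2}} = \frac{8265}{1973} - \frac{14241}{116^{2}} = \frac{8265}{1973} - \frac{14241}{13456} = \frac{83116347}{26548688}$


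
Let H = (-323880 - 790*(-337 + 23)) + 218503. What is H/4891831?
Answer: 142683/4891831 ≈ 0.029168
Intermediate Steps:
H = 142683 (H = (-323880 - 790*(-314)) + 218503 = (-323880 + 248060) + 218503 = -75820 + 218503 = 142683)
H/4891831 = 142683/4891831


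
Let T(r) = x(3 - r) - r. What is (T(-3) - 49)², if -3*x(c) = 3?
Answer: 2209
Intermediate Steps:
x(c) = -1 (x(c) = -⅓*3 = -1)
T(r) = -1 - r
(T(-3) - 49)² = ((-1 - 1*(-3)) - 49)² = ((-1 + 3) - 49)² = (2 - 49)² = (-47)² = 2209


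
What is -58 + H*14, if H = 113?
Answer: 1524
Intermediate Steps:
-58 + H*14 = -58 + 113*14 = -58 + 1582 = 1524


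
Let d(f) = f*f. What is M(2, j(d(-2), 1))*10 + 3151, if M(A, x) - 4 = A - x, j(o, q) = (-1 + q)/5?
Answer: 3211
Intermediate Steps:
d(f) = f²
j(o, q) = -⅕ + q/5 (j(o, q) = (-1 + q)/5 = -⅕ + q/5)
M(A, x) = 4 + A - x (M(A, x) = 4 + (A - x) = 4 + A - x)
M(2, j(d(-2), 1))*10 + 3151 = (4 + 2 - (-⅕ + (⅕)*1))*10 + 3151 = (4 + 2 - (-⅕ + ⅕))*10 + 3151 = (4 + 2 - 1*0)*10 + 3151 = (4 + 2 + 0)*10 + 3151 = 6*10 + 3151 = 60 + 3151 = 3211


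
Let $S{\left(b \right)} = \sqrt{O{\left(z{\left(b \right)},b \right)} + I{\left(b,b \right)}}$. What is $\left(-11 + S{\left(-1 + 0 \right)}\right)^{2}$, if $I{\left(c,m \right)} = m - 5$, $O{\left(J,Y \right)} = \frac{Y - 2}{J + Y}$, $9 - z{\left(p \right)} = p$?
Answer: $\frac{\left(33 - i \sqrt{57}\right)^{2}}{9} \approx 114.67 - 55.365 i$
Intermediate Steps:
$z{\left(p \right)} = 9 - p$
$O{\left(J,Y \right)} = \frac{-2 + Y}{J + Y}$
$I{\left(c,m \right)} = -5 + m$
$S{\left(b \right)} = \sqrt{- \frac{47}{9} + \frac{10 b}{9}}$ ($S{\left(b \right)} = \sqrt{\frac{-2 + b}{\left(9 - b\right) + b} + \left(-5 + b\right)} = \sqrt{\frac{-2 + b}{9} + \left(-5 + b\right)} = \sqrt{\left(- \frac{2}{9} + \frac{b}{9}\right) + \left(-5 + b\right)} = \sqrt{- \frac{47}{9} + \frac{10 b}{9}}$)
$\left(-11 + S{\left(-1 + 0 \right)}\right)^{2} = \left(-11 + \frac{\sqrt{-47 + 10 \left(-1 + 0\right)}}{3}\right)^{2} = \left(-11 + \frac{\sqrt{-47 + 10 \left(-1\right)}}{3}\right)^{2} = \left(-11 + \frac{\sqrt{-47 - 10}}{3}\right)^{2} = \left(-11 + \frac{\sqrt{-57}}{3}\right)^{2} = \left(-11 + \frac{i \sqrt{57}}{3}\right)^{2}$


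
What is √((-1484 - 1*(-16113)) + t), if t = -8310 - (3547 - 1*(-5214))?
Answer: I*√2442 ≈ 49.417*I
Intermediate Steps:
t = -17071 (t = -8310 - (3547 + 5214) = -8310 - 1*8761 = -8310 - 8761 = -17071)
√((-1484 - 1*(-16113)) + t) = √((-1484 - 1*(-16113)) - 17071) = √((-1484 + 16113) - 17071) = √(14629 - 17071) = √(-2442) = I*√2442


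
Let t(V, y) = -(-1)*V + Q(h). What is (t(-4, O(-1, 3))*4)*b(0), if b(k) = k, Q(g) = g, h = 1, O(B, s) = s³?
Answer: 0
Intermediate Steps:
t(V, y) = 1 + V (t(V, y) = -(-1)*V + 1 = V + 1 = 1 + V)
(t(-4, O(-1, 3))*4)*b(0) = ((1 - 4)*4)*0 = -3*4*0 = -12*0 = 0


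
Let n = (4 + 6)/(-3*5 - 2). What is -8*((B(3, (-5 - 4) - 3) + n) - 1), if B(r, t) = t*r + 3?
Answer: 4704/17 ≈ 276.71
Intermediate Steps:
B(r, t) = 3 + r*t (B(r, t) = r*t + 3 = 3 + r*t)
n = -10/17 (n = 10/(-15 - 2) = 10/(-17) = 10*(-1/17) = -10/17 ≈ -0.58823)
-8*((B(3, (-5 - 4) - 3) + n) - 1) = -8*(((3 + 3*((-5 - 4) - 3)) - 10/17) - 1) = -8*(((3 + 3*(-9 - 3)) - 10/17) - 1) = -8*(((3 + 3*(-12)) - 10/17) - 1) = -8*(((3 - 36) - 10/17) - 1) = -8*((-33 - 10/17) - 1) = -8*(-571/17 - 1) = -8*(-588/17) = 4704/17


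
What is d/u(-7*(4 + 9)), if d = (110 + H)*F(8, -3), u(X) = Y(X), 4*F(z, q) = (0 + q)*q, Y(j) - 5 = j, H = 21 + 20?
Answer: -1359/344 ≈ -3.9506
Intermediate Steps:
H = 41
Y(j) = 5 + j
F(z, q) = q**2/4 (F(z, q) = ((0 + q)*q)/4 = (q*q)/4 = q**2/4)
u(X) = 5 + X
d = 1359/4 (d = (110 + 41)*((1/4)*(-3)**2) = 151*((1/4)*9) = 151*(9/4) = 1359/4 ≈ 339.75)
d/u(-7*(4 + 9)) = 1359/(4*(5 - 7*(4 + 9))) = 1359/(4*(5 - 7*13)) = 1359/(4*(5 - 91)) = (1359/4)/(-86) = (1359/4)*(-1/86) = -1359/344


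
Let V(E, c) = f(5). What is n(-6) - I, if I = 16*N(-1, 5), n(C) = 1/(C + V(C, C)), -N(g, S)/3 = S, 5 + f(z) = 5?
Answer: 1439/6 ≈ 239.83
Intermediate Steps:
f(z) = 0 (f(z) = -5 + 5 = 0)
N(g, S) = -3*S
V(E, c) = 0
n(C) = 1/C (n(C) = 1/(C + 0) = 1/C)
I = -240 (I = 16*(-3*5) = 16*(-15) = -240)
n(-6) - I = 1/(-6) - 1*(-240) = -⅙ + 240 = 1439/6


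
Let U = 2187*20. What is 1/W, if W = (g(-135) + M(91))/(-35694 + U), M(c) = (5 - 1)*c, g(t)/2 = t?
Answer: 4023/47 ≈ 85.596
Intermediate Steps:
U = 43740
g(t) = 2*t
M(c) = 4*c
W = 47/4023 (W = (2*(-135) + 4*91)/(-35694 + 43740) = (-270 + 364)/8046 = 94*(1/8046) = 47/4023 ≈ 0.011683)
1/W = 1/(47/4023) = 4023/47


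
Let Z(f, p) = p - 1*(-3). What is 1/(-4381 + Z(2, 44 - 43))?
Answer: -1/4377 ≈ -0.00022847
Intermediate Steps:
Z(f, p) = 3 + p (Z(f, p) = p + 3 = 3 + p)
1/(-4381 + Z(2, 44 - 43)) = 1/(-4381 + (3 + (44 - 43))) = 1/(-4381 + (3 + 1)) = 1/(-4381 + 4) = 1/(-4377) = -1/4377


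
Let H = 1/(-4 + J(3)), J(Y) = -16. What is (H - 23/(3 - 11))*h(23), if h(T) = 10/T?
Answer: 113/92 ≈ 1.2283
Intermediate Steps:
H = -1/20 (H = 1/(-4 - 16) = 1/(-20) = -1/20 ≈ -0.050000)
(H - 23/(3 - 11))*h(23) = (-1/20 - 23/(3 - 11))*(10/23) = (-1/20 - 23/(-8))*(10*(1/23)) = (-1/20 - 1/8*(-23))*(10/23) = (-1/20 + 23/8)*(10/23) = (113/40)*(10/23) = 113/92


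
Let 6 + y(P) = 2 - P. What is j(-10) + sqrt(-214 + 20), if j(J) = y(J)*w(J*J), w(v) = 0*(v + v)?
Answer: I*sqrt(194) ≈ 13.928*I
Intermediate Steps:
y(P) = -4 - P (y(P) = -6 + (2 - P) = -4 - P)
w(v) = 0 (w(v) = 0*(2*v) = 0)
j(J) = 0 (j(J) = (-4 - J)*0 = 0)
j(-10) + sqrt(-214 + 20) = 0 + sqrt(-214 + 20) = 0 + sqrt(-194) = 0 + I*sqrt(194) = I*sqrt(194)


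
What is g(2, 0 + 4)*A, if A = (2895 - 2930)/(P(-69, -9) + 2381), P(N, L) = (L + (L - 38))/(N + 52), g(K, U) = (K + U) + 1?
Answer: -4165/40533 ≈ -0.10276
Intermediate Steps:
g(K, U) = 1 + K + U
P(N, L) = (-38 + 2*L)/(52 + N) (P(N, L) = (L + (-38 + L))/(52 + N) = (-38 + 2*L)/(52 + N))
A = -595/40533 (A = (2895 - 2930)/(2*(-19 - 9)/(52 - 69) + 2381) = -35/(2*(-28)/(-17) + 2381) = -35/(2*(-1/17)*(-28) + 2381) = -35/(56/17 + 2381) = -35/40533/17 = -35*17/40533 = -595/40533 ≈ -0.014679)
g(2, 0 + 4)*A = (1 + 2 + (0 + 4))*(-595/40533) = (1 + 2 + 4)*(-595/40533) = 7*(-595/40533) = -4165/40533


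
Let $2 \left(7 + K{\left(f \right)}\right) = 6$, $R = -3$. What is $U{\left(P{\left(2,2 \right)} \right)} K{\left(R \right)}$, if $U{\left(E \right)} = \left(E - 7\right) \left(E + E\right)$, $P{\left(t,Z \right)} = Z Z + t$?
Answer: $48$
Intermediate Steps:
$P{\left(t,Z \right)} = t + Z^{2}$ ($P{\left(t,Z \right)} = Z^{2} + t = t + Z^{2}$)
$U{\left(E \right)} = 2 E \left(-7 + E\right)$ ($U{\left(E \right)} = \left(-7 + E\right) 2 E = 2 E \left(-7 + E\right)$)
$K{\left(f \right)} = -4$ ($K{\left(f \right)} = -7 + \frac{1}{2} \cdot 6 = -7 + 3 = -4$)
$U{\left(P{\left(2,2 \right)} \right)} K{\left(R \right)} = 2 \left(2 + 2^{2}\right) \left(-7 + \left(2 + 2^{2}\right)\right) \left(-4\right) = 2 \left(2 + 4\right) \left(-7 + \left(2 + 4\right)\right) \left(-4\right) = 2 \cdot 6 \left(-7 + 6\right) \left(-4\right) = 2 \cdot 6 \left(-1\right) \left(-4\right) = \left(-12\right) \left(-4\right) = 48$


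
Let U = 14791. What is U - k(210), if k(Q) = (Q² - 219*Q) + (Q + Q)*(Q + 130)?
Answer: -126119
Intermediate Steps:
k(Q) = Q² - 219*Q + 2*Q*(130 + Q) (k(Q) = (Q² - 219*Q) + (2*Q)*(130 + Q) = (Q² - 219*Q) + 2*Q*(130 + Q) = Q² - 219*Q + 2*Q*(130 + Q))
U - k(210) = 14791 - 210*(41 + 3*210) = 14791 - 210*(41 + 630) = 14791 - 210*671 = 14791 - 1*140910 = 14791 - 140910 = -126119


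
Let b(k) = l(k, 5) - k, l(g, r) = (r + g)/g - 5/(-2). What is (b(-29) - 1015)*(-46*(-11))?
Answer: -14419735/29 ≈ -4.9723e+5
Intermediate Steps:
l(g, r) = 5/2 + (g + r)/g (l(g, r) = (g + r)/g - 5*(-½) = (g + r)/g + 5/2 = 5/2 + (g + r)/g)
b(k) = 7/2 - k + 5/k (b(k) = (7/2 + 5/k) - k = 7/2 - k + 5/k)
(b(-29) - 1015)*(-46*(-11)) = ((7/2 - 1*(-29) + 5/(-29)) - 1015)*(-46*(-11)) = ((7/2 + 29 + 5*(-1/29)) - 1015)*506 = ((7/2 + 29 - 5/29) - 1015)*506 = (1875/58 - 1015)*506 = -56995/58*506 = -14419735/29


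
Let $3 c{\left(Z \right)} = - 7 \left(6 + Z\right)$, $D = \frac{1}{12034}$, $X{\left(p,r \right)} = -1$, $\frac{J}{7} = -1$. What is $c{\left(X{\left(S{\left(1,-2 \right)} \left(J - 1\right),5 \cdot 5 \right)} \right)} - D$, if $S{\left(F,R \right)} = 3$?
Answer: $- \frac{421193}{36102} \approx -11.667$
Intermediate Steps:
$J = -7$ ($J = 7 \left(-1\right) = -7$)
$D = \frac{1}{12034} \approx 8.3098 \cdot 10^{-5}$
$c{\left(Z \right)} = -14 - \frac{7 Z}{3}$ ($c{\left(Z \right)} = \frac{\left(-7\right) \left(6 + Z\right)}{3} = \frac{-42 - 7 Z}{3} = -14 - \frac{7 Z}{3}$)
$c{\left(X{\left(S{\left(1,-2 \right)} \left(J - 1\right),5 \cdot 5 \right)} \right)} - D = \left(-14 - - \frac{7}{3}\right) - \frac{1}{12034} = \left(-14 + \frac{7}{3}\right) - \frac{1}{12034} = - \frac{35}{3} - \frac{1}{12034} = - \frac{421193}{36102}$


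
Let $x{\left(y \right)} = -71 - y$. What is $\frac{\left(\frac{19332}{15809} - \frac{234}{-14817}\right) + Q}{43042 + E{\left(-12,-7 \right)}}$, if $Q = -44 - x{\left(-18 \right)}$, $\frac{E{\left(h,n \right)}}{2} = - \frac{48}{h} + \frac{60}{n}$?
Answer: $\frac{1865359321}{7840078166910} \approx 0.00023793$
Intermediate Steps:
$E{\left(h,n \right)} = - \frac{96}{h} + \frac{120}{n}$ ($E{\left(h,n \right)} = 2 \left(- \frac{48}{h} + \frac{60}{n}\right) = - \frac{96}{h} + \frac{120}{n}$)
$Q = 9$ ($Q = -44 - \left(-71 - -18\right) = -44 - \left(-71 + 18\right) = -44 - -53 = -44 + 53 = 9$)
$\frac{\left(\frac{19332}{15809} - \frac{234}{-14817}\right) + Q}{43042 + E{\left(-12,-7 \right)}} = \frac{\left(\frac{19332}{15809} - \frac{234}{-14817}\right) + 9}{43042 + \left(- \frac{96}{-12} + \frac{120}{-7}\right)} = \frac{\left(19332 \cdot \frac{1}{15809} - - \frac{78}{4939}\right) + 9}{43042 + \left(\left(-96\right) \left(- \frac{1}{12}\right) + 120 \left(- \frac{1}{7}\right)\right)} = \frac{\left(\frac{19332}{15809} + \frac{78}{4939}\right) + 9}{43042 + \left(8 - \frac{120}{7}\right)} = \frac{\frac{96713850}{78080651} + 9}{43042 - \frac{64}{7}} = \frac{799439709}{78080651 \cdot \frac{301230}{7}} = \frac{799439709}{78080651} \cdot \frac{7}{301230} = \frac{1865359321}{7840078166910}$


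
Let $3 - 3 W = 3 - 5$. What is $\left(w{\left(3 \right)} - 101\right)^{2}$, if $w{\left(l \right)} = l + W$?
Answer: $\frac{83521}{9} \approx 9280.1$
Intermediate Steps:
$W = \frac{5}{3}$ ($W = 1 - \frac{3 - 5}{3} = 1 - - \frac{2}{3} = 1 + \frac{2}{3} = \frac{5}{3} \approx 1.6667$)
$w{\left(l \right)} = \frac{5}{3} + l$ ($w{\left(l \right)} = l + \frac{5}{3} = \frac{5}{3} + l$)
$\left(w{\left(3 \right)} - 101\right)^{2} = \left(\left(\frac{5}{3} + 3\right) - 101\right)^{2} = \left(\frac{14}{3} - 101\right)^{2} = \left(- \frac{289}{3}\right)^{2} = \frac{83521}{9}$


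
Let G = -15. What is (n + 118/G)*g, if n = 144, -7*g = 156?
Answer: -106184/35 ≈ -3033.8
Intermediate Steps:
g = -156/7 (g = -1/7*156 = -156/7 ≈ -22.286)
(n + 118/G)*g = (144 + 118/(-15))*(-156/7) = (144 + 118*(-1/15))*(-156/7) = (144 - 118/15)*(-156/7) = (2042/15)*(-156/7) = -106184/35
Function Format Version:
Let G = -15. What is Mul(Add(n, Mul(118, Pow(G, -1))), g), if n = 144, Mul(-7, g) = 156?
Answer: Rational(-106184, 35) ≈ -3033.8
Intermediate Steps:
g = Rational(-156, 7) (g = Mul(Rational(-1, 7), 156) = Rational(-156, 7) ≈ -22.286)
Mul(Add(n, Mul(118, Pow(G, -1))), g) = Mul(Add(144, Mul(118, Pow(-15, -1))), Rational(-156, 7)) = Mul(Add(144, Mul(118, Rational(-1, 15))), Rational(-156, 7)) = Mul(Add(144, Rational(-118, 15)), Rational(-156, 7)) = Mul(Rational(2042, 15), Rational(-156, 7)) = Rational(-106184, 35)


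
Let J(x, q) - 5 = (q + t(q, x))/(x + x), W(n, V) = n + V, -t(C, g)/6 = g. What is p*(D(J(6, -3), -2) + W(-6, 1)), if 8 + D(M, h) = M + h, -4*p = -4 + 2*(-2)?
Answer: -53/2 ≈ -26.500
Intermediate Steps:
t(C, g) = -6*g
W(n, V) = V + n
p = 2 (p = -(-4 + 2*(-2))/4 = -(-4 - 4)/4 = -¼*(-8) = 2)
J(x, q) = 5 + (q - 6*x)/(2*x) (J(x, q) = 5 + (q - 6*x)/(x + x) = 5 + (q - 6*x)/((2*x)) = 5 + (q - 6*x)*(1/(2*x)) = 5 + (q - 6*x)/(2*x))
D(M, h) = -8 + M + h (D(M, h) = -8 + (M + h) = -8 + M + h)
p*(D(J(6, -3), -2) + W(-6, 1)) = 2*((-8 + (2 + (½)*(-3)/6) - 2) + (1 - 6)) = 2*((-8 + (2 + (½)*(-3)*(⅙)) - 2) - 5) = 2*((-8 + (2 - ¼) - 2) - 5) = 2*((-8 + 7/4 - 2) - 5) = 2*(-33/4 - 5) = 2*(-53/4) = -53/2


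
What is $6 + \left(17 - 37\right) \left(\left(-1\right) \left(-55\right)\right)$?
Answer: $-1094$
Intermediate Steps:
$6 + \left(17 - 37\right) \left(\left(-1\right) \left(-55\right)\right) = 6 + \left(17 - 37\right) 55 = 6 - 1100 = -1094$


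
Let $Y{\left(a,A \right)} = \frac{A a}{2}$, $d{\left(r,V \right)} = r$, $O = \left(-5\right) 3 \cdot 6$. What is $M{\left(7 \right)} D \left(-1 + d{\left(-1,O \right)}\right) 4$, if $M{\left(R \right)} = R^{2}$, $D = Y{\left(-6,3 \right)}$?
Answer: $3528$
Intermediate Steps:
$O = -90$ ($O = \left(-15\right) 6 = -90$)
$Y{\left(a,A \right)} = \frac{A a}{2}$ ($Y{\left(a,A \right)} = A a \frac{1}{2} = \frac{A a}{2}$)
$D = -9$ ($D = \frac{1}{2} \cdot 3 \left(-6\right) = -9$)
$M{\left(7 \right)} D \left(-1 + d{\left(-1,O \right)}\right) 4 = 7^{2} \left(-9\right) \left(-1 - 1\right) 4 = 49 \left(-9\right) \left(\left(-2\right) 4\right) = \left(-441\right) \left(-8\right) = 3528$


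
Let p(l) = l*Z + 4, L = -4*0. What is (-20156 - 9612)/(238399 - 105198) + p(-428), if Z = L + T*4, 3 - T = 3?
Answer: 503036/133201 ≈ 3.7765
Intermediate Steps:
T = 0 (T = 3 - 1*3 = 3 - 3 = 0)
L = 0
Z = 0 (Z = 0 + 0*4 = 0 + 0 = 0)
p(l) = 4 (p(l) = l*0 + 4 = 0 + 4 = 4)
(-20156 - 9612)/(238399 - 105198) + p(-428) = (-20156 - 9612)/(238399 - 105198) + 4 = -29768/133201 + 4 = 503036/133201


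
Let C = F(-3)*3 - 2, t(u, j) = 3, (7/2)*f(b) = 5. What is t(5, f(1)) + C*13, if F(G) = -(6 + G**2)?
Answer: -608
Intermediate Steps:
f(b) = 10/7 (f(b) = (2/7)*5 = 10/7)
F(G) = -6 - G**2
C = -47 (C = (-6 - 1*(-3)**2)*3 - 2 = (-6 - 1*9)*3 - 2 = (-6 - 9)*3 - 2 = -15*3 - 2 = -45 - 2 = -47)
t(5, f(1)) + C*13 = 3 - 47*13 = 3 - 611 = -608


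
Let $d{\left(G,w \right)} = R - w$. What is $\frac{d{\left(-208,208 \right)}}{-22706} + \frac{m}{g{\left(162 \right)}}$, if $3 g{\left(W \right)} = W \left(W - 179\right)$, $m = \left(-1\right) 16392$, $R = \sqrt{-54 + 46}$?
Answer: $\frac{31032308}{1737009} - \frac{i \sqrt{2}}{11353} \approx 17.865 - 0.00012457 i$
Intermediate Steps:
$R = 2 i \sqrt{2}$ ($R = \sqrt{-8} = 2 i \sqrt{2} \approx 2.8284 i$)
$m = -16392$
$d{\left(G,w \right)} = - w + 2 i \sqrt{2}$ ($d{\left(G,w \right)} = 2 i \sqrt{2} - w = - w + 2 i \sqrt{2}$)
$g{\left(W \right)} = \frac{W \left(-179 + W\right)}{3}$ ($g{\left(W \right)} = \frac{W \left(W - 179\right)}{3} = \frac{W \left(-179 + W\right)}{3}$)
$\frac{d{\left(-208,208 \right)}}{-22706} + \frac{m}{g{\left(162 \right)}} = \frac{\left(-1\right) 208 + 2 i \sqrt{2}}{-22706} - \frac{16392}{\frac{1}{3} \cdot 162 \left(-179 + 162\right)} = \left(-208 + 2 i \sqrt{2}\right) \left(- \frac{1}{22706}\right) - \frac{16392}{\frac{1}{3} \cdot 162 \left(-17\right)} = \left(\frac{104}{11353} - \frac{i \sqrt{2}}{11353}\right) - \frac{16392}{-918} = \left(\frac{104}{11353} - \frac{i \sqrt{2}}{11353}\right) - - \frac{2732}{153} = \left(\frac{104}{11353} - \frac{i \sqrt{2}}{11353}\right) + \frac{2732}{153} = \frac{31032308}{1737009} - \frac{i \sqrt{2}}{11353}$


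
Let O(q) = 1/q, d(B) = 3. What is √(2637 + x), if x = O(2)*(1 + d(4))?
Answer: √2639 ≈ 51.371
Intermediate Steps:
x = 2 (x = (1 + 3)/2 = (½)*4 = 2)
√(2637 + x) = √(2637 + 2) = √2639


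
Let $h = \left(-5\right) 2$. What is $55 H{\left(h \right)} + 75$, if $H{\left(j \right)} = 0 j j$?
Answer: $75$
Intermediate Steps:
$h = -10$
$H{\left(j \right)} = 0$ ($H{\left(j \right)} = 0 j = 0$)
$55 H{\left(h \right)} + 75 = 55 \cdot 0 + 75 = 0 + 75 = 75$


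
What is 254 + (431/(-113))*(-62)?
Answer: 55424/113 ≈ 490.48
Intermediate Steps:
254 + (431/(-113))*(-62) = 254 + (431*(-1/113))*(-62) = 254 - 431/113*(-62) = 254 + 26722/113 = 55424/113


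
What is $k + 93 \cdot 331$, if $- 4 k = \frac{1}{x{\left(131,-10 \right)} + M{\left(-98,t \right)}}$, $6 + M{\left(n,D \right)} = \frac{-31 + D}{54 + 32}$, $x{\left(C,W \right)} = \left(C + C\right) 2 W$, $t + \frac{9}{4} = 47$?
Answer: $\frac{55550047613}{1804569} \approx 30783.0$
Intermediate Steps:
$t = \frac{179}{4}$ ($t = - \frac{9}{4} + 47 = \frac{179}{4} \approx 44.75$)
$x{\left(C,W \right)} = 4 C W$ ($x{\left(C,W \right)} = 2 C 2 W = 4 C W$)
$M{\left(n,D \right)} = - \frac{547}{86} + \frac{D}{86}$ ($M{\left(n,D \right)} = -6 + \frac{-31 + D}{54 + 32} = -6 + \frac{-31 + D}{86} = -6 + \left(-31 + D\right) \frac{1}{86} = -6 + \left(- \frac{31}{86} + \frac{D}{86}\right) = - \frac{547}{86} + \frac{D}{86}$)
$k = \frac{86}{1804569}$ ($k = - \frac{1}{4 \left(4 \cdot 131 \left(-10\right) + \left(- \frac{547}{86} + \frac{1}{86} \cdot \frac{179}{4}\right)\right)} = - \frac{1}{4 \left(-5240 + \left(- \frac{547}{86} + \frac{179}{344}\right)\right)} = - \frac{1}{4 \left(-5240 - \frac{2009}{344}\right)} = - \frac{1}{4 \left(- \frac{1804569}{344}\right)} = \left(- \frac{1}{4}\right) \left(- \frac{344}{1804569}\right) = \frac{86}{1804569} \approx 4.7657 \cdot 10^{-5}$)
$k + 93 \cdot 331 = \frac{86}{1804569} + 93 \cdot 331 = \frac{86}{1804569} + 30783 = \frac{55550047613}{1804569}$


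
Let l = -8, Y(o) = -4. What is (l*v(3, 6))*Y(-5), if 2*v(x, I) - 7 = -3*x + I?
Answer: 64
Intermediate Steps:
v(x, I) = 7/2 + I/2 - 3*x/2 (v(x, I) = 7/2 + (-3*x + I)/2 = 7/2 + (I - 3*x)/2 = 7/2 + (I/2 - 3*x/2) = 7/2 + I/2 - 3*x/2)
(l*v(3, 6))*Y(-5) = -8*(7/2 + (1/2)*6 - 3/2*3)*(-4) = -8*(7/2 + 3 - 9/2)*(-4) = -8*2*(-4) = -16*(-4) = 64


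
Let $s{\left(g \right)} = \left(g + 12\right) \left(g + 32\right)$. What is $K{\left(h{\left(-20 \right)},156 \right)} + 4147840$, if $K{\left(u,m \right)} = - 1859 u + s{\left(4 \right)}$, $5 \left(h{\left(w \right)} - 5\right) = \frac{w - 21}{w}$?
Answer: $\frac{413835881}{100} \approx 4.1384 \cdot 10^{6}$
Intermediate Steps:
$s{\left(g \right)} = \left(12 + g\right) \left(32 + g\right)$
$h{\left(w \right)} = 5 + \frac{-21 + w}{5 w}$ ($h{\left(w \right)} = 5 + \frac{\left(w - 21\right) \frac{1}{w}}{5} = 5 + \frac{\left(-21 + w\right) \frac{1}{w}}{5} = 5 + \frac{\frac{1}{w} \left(-21 + w\right)}{5} = 5 + \frac{-21 + w}{5 w}$)
$K{\left(u,m \right)} = 576 - 1859 u$ ($K{\left(u,m \right)} = - 1859 u + \left(384 + 4^{2} + 44 \cdot 4\right) = - 1859 u + \left(384 + 16 + 176\right) = - 1859 u + 576 = 576 - 1859 u$)
$K{\left(h{\left(-20 \right)},156 \right)} + 4147840 = \left(576 - 1859 \frac{-21 + 26 \left(-20\right)}{5 \left(-20\right)}\right) + 4147840 = \left(576 - 1859 \cdot \frac{1}{5} \left(- \frac{1}{20}\right) \left(-21 - 520\right)\right) + 4147840 = \left(576 - 1859 \cdot \frac{1}{5} \left(- \frac{1}{20}\right) \left(-541\right)\right) + 4147840 = \left(576 - \frac{1005719}{100}\right) + 4147840 = - \frac{948119}{100} + 4147840 = \frac{413835881}{100}$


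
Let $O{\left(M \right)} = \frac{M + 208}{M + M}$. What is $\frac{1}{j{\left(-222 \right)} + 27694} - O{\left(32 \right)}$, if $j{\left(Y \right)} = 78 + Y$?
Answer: $- \frac{206623}{55100} \approx -3.75$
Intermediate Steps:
$O{\left(M \right)} = \frac{208 + M}{2 M}$
$\frac{1}{j{\left(-222 \right)} + 27694} - O{\left(32 \right)} = \frac{1}{\left(78 - 222\right) + 27694} - \frac{208 + 32}{2 \cdot 32} = \frac{1}{-144 + 27694} - \frac{1}{2} \cdot \frac{1}{32} \cdot 240 = \frac{1}{27550} - \frac{15}{4} = - \frac{206623}{55100}$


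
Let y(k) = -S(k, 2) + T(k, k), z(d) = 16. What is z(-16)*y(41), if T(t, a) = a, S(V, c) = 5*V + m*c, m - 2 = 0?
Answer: -2688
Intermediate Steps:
m = 2 (m = 2 + 0 = 2)
S(V, c) = 2*c + 5*V (S(V, c) = 5*V + 2*c = 2*c + 5*V)
y(k) = -4 - 4*k (y(k) = -(2*2 + 5*k) + k = -(4 + 5*k) + k = (-4 - 5*k) + k = -4 - 4*k)
z(-16)*y(41) = 16*(-4 - 4*41) = 16*(-4 - 164) = 16*(-168) = -2688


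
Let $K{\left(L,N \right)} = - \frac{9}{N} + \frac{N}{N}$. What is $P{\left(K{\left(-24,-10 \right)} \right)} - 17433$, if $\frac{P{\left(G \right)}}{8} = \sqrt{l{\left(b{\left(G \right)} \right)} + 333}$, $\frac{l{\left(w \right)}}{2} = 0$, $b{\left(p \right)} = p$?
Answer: $-17433 + 24 \sqrt{37} \approx -17287.0$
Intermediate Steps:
$l{\left(w \right)} = 0$ ($l{\left(w \right)} = 2 \cdot 0 = 0$)
$K{\left(L,N \right)} = 1 - \frac{9}{N}$ ($K{\left(L,N \right)} = - \frac{9}{N} + 1 = 1 - \frac{9}{N}$)
$P{\left(G \right)} = 24 \sqrt{37}$ ($P{\left(G \right)} = 8 \sqrt{0 + 333} = 8 \sqrt{333} = 8 \cdot 3 \sqrt{37} = 24 \sqrt{37}$)
$P{\left(K{\left(-24,-10 \right)} \right)} - 17433 = 24 \sqrt{37} - 17433 = -17433 + 24 \sqrt{37}$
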